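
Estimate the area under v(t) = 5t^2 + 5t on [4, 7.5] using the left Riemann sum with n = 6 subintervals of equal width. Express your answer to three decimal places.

Δt = (7.5 − 4)/6 = 7/12.
Left endpoints: 4, 55/12, 31/6, 5.75, 19/3, 83/12.
v(4) = 100, v(55/12) = 18425/144, v(31/6) = 5735/36, v(5.75) = 194.0625, v(19/3) = 2090/9, v(83/12) = 39425/144.
Sum = Δt · [v(4) + v(55/12) + v(31/6) + ...].
Sum ≈ 634.274.

634.274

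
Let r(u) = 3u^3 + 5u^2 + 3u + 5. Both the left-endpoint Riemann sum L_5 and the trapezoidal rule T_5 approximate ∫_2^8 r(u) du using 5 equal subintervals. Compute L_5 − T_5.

L_5 = 2994.
T_5 = 4092.
L_5 − T_5 = -1098.

-1098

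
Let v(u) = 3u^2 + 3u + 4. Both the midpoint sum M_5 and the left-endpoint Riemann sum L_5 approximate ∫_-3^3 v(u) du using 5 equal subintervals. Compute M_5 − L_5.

4.32

M_5 = 75.84.
L_5 = 71.52.
M_5 − L_5 = 4.32.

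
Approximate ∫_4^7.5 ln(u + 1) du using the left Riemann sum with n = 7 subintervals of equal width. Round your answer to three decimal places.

Δu = (7.5 − 4)/7 = 0.5.
Left endpoints: 4, 4.5, 5, 5.5, 6, 6.5, 7.
f(4) ≈ 1.609, f(4.5) ≈ 1.705, f(5) ≈ 1.792, f(5.5) ≈ 1.872, f(6) ≈ 1.946, f(6.5) ≈ 2.015, f(7) ≈ 2.079.
Sum = Δu · [f(4) + f(4.5) + f(5) + ...].
Sum ≈ 6.509.

6.509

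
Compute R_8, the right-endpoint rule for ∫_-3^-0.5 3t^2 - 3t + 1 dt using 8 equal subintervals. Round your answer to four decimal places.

Δt = (-0.5 − (-3))/8 = 0.3125.
Right endpoints: -2.6875, -2.375, -2.0625, -1.75, -1.4375, -1.125, -0.8125, -0.5.
f(-2.6875) = 30.73046875, f(-2.375) = 25.046875, f(-2.0625) = 19.94921875, f(-1.75) = 15.4375, f(-1.4375) = 11.51171875, f(-1.125) = 8.171875, f(-0.8125) = 5.41796875, f(-0.5) = 3.25.
Sum = Δt · [f(-2.6875) + f(-2.375) + f(-2.0625) + ...].
Sum ≈ 37.3486.

37.3486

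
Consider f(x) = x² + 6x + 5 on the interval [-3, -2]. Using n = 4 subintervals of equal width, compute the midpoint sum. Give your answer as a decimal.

-3.671875

Δx = (-2 − (-3))/4 = 0.25.
Midpoints: -2.875, -2.625, -2.375, -2.125.
f(-2.875) = -3.984375, f(-2.625) = -3.859375, f(-2.375) = -3.609375, f(-2.125) = -3.234375.
Sum = Δx · [f(-2.875) + f(-2.625) + f(-2.375) + f(-2.125)].
Sum = -3.671875.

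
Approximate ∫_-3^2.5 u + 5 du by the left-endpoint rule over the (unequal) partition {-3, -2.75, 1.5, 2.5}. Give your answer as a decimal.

Subinterval widths: 0.25, 4.25, 1.
Left endpoints: -3, -2.75, 1.5.
f(-3) = 2, f(-2.75) = 2.25, f(1.5) = 6.5.
Sum = Σ Δu_i · f(u_i).
Sum = 16.5625.

16.5625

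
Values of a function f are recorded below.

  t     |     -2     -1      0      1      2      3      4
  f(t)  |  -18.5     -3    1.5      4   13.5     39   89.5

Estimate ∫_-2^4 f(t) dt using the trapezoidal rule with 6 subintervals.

Δt = 1.
T_6 = (1/2)·[(-18.5) + 2·(-3) + 2·1.5 + 2·4 + 2·13.5 + 2·39 + 89.5] = 90.5.

90.5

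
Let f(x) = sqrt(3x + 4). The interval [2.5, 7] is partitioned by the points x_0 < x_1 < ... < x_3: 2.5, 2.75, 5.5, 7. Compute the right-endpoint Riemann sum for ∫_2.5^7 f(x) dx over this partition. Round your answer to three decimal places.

Subinterval widths: 0.25, 2.75, 1.5.
Right endpoints: 2.75, 5.5, 7.
f(2.75) ≈ 3.500, f(5.5) ≈ 4.528, f(7) ≈ 5.000.
Sum = Σ Δx_i · f(x_i).
Sum ≈ 20.826.

20.826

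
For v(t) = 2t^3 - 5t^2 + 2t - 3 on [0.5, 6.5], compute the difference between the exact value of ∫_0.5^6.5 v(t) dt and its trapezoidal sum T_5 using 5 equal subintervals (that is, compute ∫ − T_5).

-23.04

Exact integral: ∫_0.5^6.5 v(t) dt = 459.
T_5 = 482.04.
Error = 459 − 482.04 = -23.04.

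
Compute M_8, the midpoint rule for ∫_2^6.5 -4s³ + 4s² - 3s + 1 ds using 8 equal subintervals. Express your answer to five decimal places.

-1460.86084

Δs = (6.5 − 2)/8 = 0.5625.
Midpoints: 2.28125, 2.84375, 3.40625, 3.96875, 4.53125, 5.09375, 5.65625, 6.21875.
f(2.28125) = -266361/8192, f(2.84375) = -550275/8192, f(3.40625) = -990357/8192, f(3.96875) = -1621599/8192, f(4.53125) = -2478993/8192, f(5.09375) = -3597531/8192, f(5.65625) = -5012205/8192, f(6.21875) = -6758007/8192.
Sum = Δs · [f(2.28125) + f(2.84375) + f(3.40625) + ...].
Sum ≈ -1460.86084.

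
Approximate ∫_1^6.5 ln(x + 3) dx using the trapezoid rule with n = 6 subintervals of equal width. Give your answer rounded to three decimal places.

Δx = (6.5 − 1)/6 = 11/12.
f(1) ≈ 1.386, f(23/12) ≈ 1.593, f(17/6) ≈ 1.764, f(3.75) ≈ 1.910, f(14/3) ≈ 2.037, f(67/12) ≈ 2.150, f(6.5) ≈ 2.251.
T_6 = (Δx/2)·[f(x_0) + 2f(x_1) + ... + 2f(x_{5}) + f(x_6)].
Sum ≈ 10.332.

10.332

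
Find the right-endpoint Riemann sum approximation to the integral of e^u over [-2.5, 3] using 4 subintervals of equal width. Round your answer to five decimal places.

Δu = (3 − (-2.5))/4 = 1.375.
Right endpoints: -1.125, 0.25, 1.625, 3.
f(-1.125) ≈ 0.32465, f(0.25) ≈ 1.28403, f(1.625) ≈ 5.07842, f(3) ≈ 20.08554.
Sum = Δu · [f(-1.125) + f(0.25) + f(1.625) + f(3)].
Sum ≈ 36.81237.

36.81237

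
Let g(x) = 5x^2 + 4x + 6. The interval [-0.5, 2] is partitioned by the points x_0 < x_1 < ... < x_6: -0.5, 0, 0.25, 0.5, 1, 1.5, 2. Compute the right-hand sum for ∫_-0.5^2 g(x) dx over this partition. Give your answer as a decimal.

Subinterval widths: 0.5, 0.25, 0.25, 0.5, 0.5, 0.5.
Right endpoints: 0, 0.25, 0.5, 1, 1.5, 2.
g(0) = 6, g(0.25) = 7.3125, g(0.5) = 9.25, g(1) = 15, g(1.5) = 23.25, g(2) = 34.
Sum = Σ Δx_i · g(x_i).
Sum = 43.265625.

43.265625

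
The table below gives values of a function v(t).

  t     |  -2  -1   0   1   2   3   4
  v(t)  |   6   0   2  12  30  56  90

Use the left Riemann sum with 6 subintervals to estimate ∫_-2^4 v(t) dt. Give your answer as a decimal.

Δt = 1.
Sum = 1·[6 + 0 + 2 + 12 + 30 + 56] = 106.

106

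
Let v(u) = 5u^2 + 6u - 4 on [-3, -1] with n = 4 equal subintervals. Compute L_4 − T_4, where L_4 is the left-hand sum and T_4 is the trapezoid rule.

L_4 = 18.75.
T_4 = 11.75.
L_4 − T_4 = 7.

7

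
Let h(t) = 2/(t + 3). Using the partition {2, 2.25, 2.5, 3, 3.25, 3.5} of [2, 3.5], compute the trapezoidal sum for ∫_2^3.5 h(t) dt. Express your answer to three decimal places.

Subinterval widths: 0.25, 0.25, 0.5, 0.25, 0.25.
h(2) = 0.4, h(2.25) = 8/21, h(2.5) = 4/11, h(3) = 1/3, h(3.25) = 0.32, h(3.5) = 4/13.
On each subinterval the trapezoid contributes (Δt_i/2)·[h(t_{i-1}) + h(t_i)].
Sum ≈ 0.525.

0.525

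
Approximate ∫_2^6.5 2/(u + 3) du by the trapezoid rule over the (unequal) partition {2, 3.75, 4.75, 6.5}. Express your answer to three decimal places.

Subinterval widths: 1.75, 1, 1.75.
f(2) = 0.4, f(3.75) = 8/27, f(4.75) = 8/31, f(6.5) = 4/19.
On each subinterval the trapezoid contributes (Δu_i/2)·[f(u_{i-1}) + f(u_i)].
Sum ≈ 1.296.

1.296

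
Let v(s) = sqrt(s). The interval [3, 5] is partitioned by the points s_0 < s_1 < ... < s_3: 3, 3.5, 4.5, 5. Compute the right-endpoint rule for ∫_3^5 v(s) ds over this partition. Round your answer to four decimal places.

Subinterval widths: 0.5, 1, 0.5.
Right endpoints: 3.5, 4.5, 5.
v(3.5) ≈ 1.8708, v(4.5) ≈ 2.1213, v(5) ≈ 2.2361.
Sum = Σ Δs_i · v(s_i).
Sum ≈ 4.1748.

4.1748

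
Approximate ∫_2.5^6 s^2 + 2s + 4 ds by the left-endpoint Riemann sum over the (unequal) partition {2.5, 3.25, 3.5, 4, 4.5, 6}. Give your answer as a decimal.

Subinterval widths: 0.75, 0.25, 0.5, 0.5, 1.5.
Left endpoints: 2.5, 3.25, 3.5, 4, 4.5.
f(2.5) = 15.25, f(3.25) = 21.0625, f(3.5) = 23.25, f(4) = 28, f(4.5) = 33.25.
Sum = Σ Δs_i · f(s_i).
Sum = 92.203125.

92.203125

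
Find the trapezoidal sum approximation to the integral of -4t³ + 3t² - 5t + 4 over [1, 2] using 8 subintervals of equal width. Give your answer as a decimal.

Δt = (2 − 1)/8 = 0.125.
f(1) = -2, f(1.125) = -3.5234375, f(1.25) = -5.375, f(1.375) = -7.6015625, f(1.5) = -10.25, f(1.625) = -13.3671875, f(1.75) = -17, f(1.875) = -21.1953125, f(2) = -26.
T_8 = (Δt/2)·[f(t_0) + 2f(t_1) + ... + 2f(t_{7}) + f(t_8)].
Sum = -11.5390625.

-11.5390625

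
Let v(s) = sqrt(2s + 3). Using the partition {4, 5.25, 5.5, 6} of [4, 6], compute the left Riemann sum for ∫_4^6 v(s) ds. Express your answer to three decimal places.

Subinterval widths: 1.25, 0.25, 0.5.
Left endpoints: 4, 5.25, 5.5.
v(4) ≈ 3.317, v(5.25) ≈ 3.674, v(5.5) ≈ 3.742.
Sum = Σ Δs_i · v(s_i).
Sum ≈ 6.935.

6.935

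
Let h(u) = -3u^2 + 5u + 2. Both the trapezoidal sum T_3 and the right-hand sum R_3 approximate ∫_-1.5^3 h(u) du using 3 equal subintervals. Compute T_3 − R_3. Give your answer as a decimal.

-1.6875

T_3 = -9.5625.
R_3 = -7.875.
T_3 − R_3 = -1.6875.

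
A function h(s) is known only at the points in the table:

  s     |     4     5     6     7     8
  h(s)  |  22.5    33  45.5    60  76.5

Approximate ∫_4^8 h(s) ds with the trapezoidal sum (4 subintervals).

Δs = 1.
T_4 = (1/2)·[22.5 + 2·33 + 2·45.5 + 2·60 + 76.5] = 188.

188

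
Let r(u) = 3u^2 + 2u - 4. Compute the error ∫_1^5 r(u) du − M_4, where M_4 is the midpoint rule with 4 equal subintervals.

Exact integral: ∫_1^5 r(u) du = 132.
M_4 = 131.
Error = 132 − 131 = 1.

1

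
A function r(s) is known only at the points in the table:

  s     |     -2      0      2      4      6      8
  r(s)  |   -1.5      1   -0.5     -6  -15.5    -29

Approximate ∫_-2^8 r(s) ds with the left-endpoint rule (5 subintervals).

Δs = 2.
Sum = 2·[(-1.5) + 1 + (-0.5) + (-6) + (-15.5)] = -45.

-45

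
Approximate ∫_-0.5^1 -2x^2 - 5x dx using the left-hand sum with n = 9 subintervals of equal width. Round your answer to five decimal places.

-1.88889

Δx = (1 − (-0.5))/9 = 1/6.
Left endpoints: -0.5, -1/3, -1/6, 0, 1/6, 1/3, 0.5, 2/3, 5/6.
f(-0.5) = 2, f(-1/3) = 13/9, f(-1/6) = 7/9, f(0) = 0, f(1/6) = -8/9, f(1/3) = -17/9, f(0.5) = -3, f(2/3) = -38/9, f(5/6) = -50/9.
Sum = Δx · [f(-0.5) + f(-1/3) + f(-1/6) + ...].
Sum ≈ -1.88889.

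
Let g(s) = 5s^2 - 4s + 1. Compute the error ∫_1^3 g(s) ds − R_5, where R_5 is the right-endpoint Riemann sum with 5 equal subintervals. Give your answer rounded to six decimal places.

-6.666667

Exact integral: ∫_1^3 g(s) ds ≈ 29.33333333.
R_5 = 36.
Error ≈ 29.33333333 − 36 ≈ -6.666667.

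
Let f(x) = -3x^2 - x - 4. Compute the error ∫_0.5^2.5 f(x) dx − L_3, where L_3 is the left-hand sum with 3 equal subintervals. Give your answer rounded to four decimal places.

Exact integral: ∫_0.5^2.5 f(x) dx = -26.5.
L_3 ≈ -20.277778.
Error ≈ -26.5 − (-20.277778) ≈ -6.2222.

-6.2222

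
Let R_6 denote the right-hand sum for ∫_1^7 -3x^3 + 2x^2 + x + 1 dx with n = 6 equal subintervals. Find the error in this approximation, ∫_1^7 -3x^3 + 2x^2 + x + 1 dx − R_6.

496

Exact integral: ∫_1^7 f(x) dx = -1542.
R_6 = -2038.
Error = -1542 − (-2038) = 496.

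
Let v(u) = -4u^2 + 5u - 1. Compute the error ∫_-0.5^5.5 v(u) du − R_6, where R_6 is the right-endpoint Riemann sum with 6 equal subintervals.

49

Exact integral: ∫_-0.5^5.5 v(u) du = -153.
R_6 = -202.
Error = -153 − (-202) = 49.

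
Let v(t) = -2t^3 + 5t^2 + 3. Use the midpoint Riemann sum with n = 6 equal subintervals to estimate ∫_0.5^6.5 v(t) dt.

Δt = (6.5 − 0.5)/6 = 1.
Midpoints: 1, 2, 3, 4, 5, 6.
v(1) = 6, v(2) = 7, v(3) = -6, v(4) = -45, v(5) = -122, v(6) = -249.
Sum = Δt · [v(1) + v(2) + v(3) + ...].
Sum = -409.

-409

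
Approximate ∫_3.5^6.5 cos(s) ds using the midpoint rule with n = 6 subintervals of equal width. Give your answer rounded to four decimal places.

Δs = (6.5 − 3.5)/6 = 0.5.
Midpoints: 3.75, 4.25, 4.75, 5.25, 5.75, 6.25.
f(3.75) ≈ -0.8206, f(4.25) ≈ -0.4461, f(4.75) ≈ 0.0376, f(5.25) ≈ 0.5121, f(5.75) ≈ 0.8612, f(6.25) ≈ 0.9994.
Sum = Δs · [f(3.75) + f(4.25) + f(4.75) + ...].
Sum ≈ 0.5718.

0.5718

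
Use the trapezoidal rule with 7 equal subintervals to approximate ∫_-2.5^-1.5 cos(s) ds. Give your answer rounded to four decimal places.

Δs = (-1.5 − (-2.5))/7 = 1/7.
f(-2.5) ≈ -0.8011, f(-33/14) ≈ -0.7078, f(-31/14) ≈ -0.6000, f(-29/14) ≈ -0.4800, f(-27/14) ≈ -0.3502, f(-25/14) ≈ -0.2133, f(-23/14) ≈ -0.0720, f(-1.5) ≈ 0.0707.
T_7 = (Δs/2)·[f(s_0) + 2f(s_1) + ... + 2f(s_{6}) + f(s_7)].
Sum ≈ -0.3983.

-0.3983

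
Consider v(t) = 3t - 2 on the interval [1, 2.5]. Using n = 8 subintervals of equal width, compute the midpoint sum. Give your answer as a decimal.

Δt = (2.5 − 1)/8 = 0.1875.
Midpoints: 1.09375, 1.28125, 1.46875, 1.65625, 1.84375, 2.03125, 2.21875, 2.40625.
v(1.09375) = 1.28125, v(1.28125) = 1.84375, v(1.46875) = 2.40625, v(1.65625) = 2.96875, v(1.84375) = 3.53125, v(2.03125) = 4.09375, v(2.21875) = 4.65625, v(2.40625) = 5.21875.
Sum = Δt · [v(1.09375) + v(1.28125) + v(1.46875) + ...].
Sum = 4.875.

4.875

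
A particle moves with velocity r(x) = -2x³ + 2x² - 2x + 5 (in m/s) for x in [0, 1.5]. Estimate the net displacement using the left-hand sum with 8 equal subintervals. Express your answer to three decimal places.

5.439

Δx = (1.5 − 0)/8 = 0.1875.
Left endpoints: 0, 0.1875, 0.375, 0.5625, 0.75, 0.9375, 1.125, 1.3125.
r(0) = 5, r(0.1875) = 9589/2048, r(0.375) = 4.42578125, r(0.5625) = 8503/2048, r(0.75) = 3.78125, r(0.9375) = 6625/2048, r(1.125) = 2.43359375, r(1.3125) = 2659/2048.
Sum = Δx · [r(0) + r(0.1875) + r(0.375) + ...].
Sum ≈ 5.439.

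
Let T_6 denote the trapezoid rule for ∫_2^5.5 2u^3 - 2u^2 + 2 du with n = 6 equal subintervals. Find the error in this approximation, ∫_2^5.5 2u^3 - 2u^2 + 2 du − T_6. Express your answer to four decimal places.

-4.0692

Exact integral: ∫_2^5.5 f(u) du ≈ 350.947917.
T_6 ≈ 355.017072.
Error ≈ 350.947917 − 355.017072 ≈ -4.0692.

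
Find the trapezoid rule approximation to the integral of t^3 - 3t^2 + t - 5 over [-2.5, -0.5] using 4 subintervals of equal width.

Δt = (-0.5 − (-2.5))/4 = 0.5.
f(-2.5) = -41.875, f(-2) = -27, f(-1.5) = -16.625, f(-1) = -10, f(-0.5) = -6.375.
T_4 = (Δt/2)·[f(t_0) + 2f(t_1) + 2f(t_2) + 2f(t_3) + f(t_4)].
Sum = -38.875.

-38.875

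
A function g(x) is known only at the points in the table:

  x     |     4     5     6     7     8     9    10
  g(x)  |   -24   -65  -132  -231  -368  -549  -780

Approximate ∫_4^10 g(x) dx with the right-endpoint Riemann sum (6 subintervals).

-2125

Δx = 1.
Sum = 1·[(-65) + (-132) + (-231) + (-368) + (-549) + (-780)] = -2125.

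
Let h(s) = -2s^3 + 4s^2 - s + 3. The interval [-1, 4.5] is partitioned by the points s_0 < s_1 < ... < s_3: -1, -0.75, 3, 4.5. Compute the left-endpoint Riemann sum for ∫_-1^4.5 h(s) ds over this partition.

Subinterval widths: 0.25, 3.75, 1.5.
Left endpoints: -1, -0.75, 3.
h(-1) = 10, h(-0.75) = 6.84375, h(3) = -18.
Sum = Σ Δs_i · h(s_i).
Sum = 1.1640625.

1.1640625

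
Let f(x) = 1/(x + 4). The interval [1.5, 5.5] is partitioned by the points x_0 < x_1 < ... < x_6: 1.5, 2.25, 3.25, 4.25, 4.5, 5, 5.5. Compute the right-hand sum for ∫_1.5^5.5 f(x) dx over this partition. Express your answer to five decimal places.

Subinterval widths: 0.75, 1, 1, 0.25, 0.5, 0.5.
Right endpoints: 2.25, 3.25, 4.25, 4.5, 5, 5.5.
f(2.25) = 0.16, f(3.25) = 4/29, f(4.25) = 4/33, f(4.5) = 2/17, f(5) = 1/9, f(5.5) = 2/19.
Sum = Σ Δx_i · f(x_i).
Sum ≈ 0.51674.

0.51674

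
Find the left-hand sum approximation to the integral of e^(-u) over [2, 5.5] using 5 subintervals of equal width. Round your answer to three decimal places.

Δu = (5.5 − 2)/5 = 0.7.
Left endpoints: 2, 2.7, 3.4, 4.1, 4.8.
f(2) ≈ 0.135, f(2.7) ≈ 0.067, f(3.4) ≈ 0.033, f(4.1) ≈ 0.017, f(4.8) ≈ 0.008.
Sum = Δu · [f(2) + f(2.7) + f(3.4) + f(4.1) + f(4.8)].
Sum ≈ 0.183.

0.183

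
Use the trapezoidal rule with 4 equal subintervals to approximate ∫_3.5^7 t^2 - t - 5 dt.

64.61328125

Δt = (7 − 3.5)/4 = 0.875.
f(3.5) = 3.75, f(4.375) = 9.765625, f(5.25) = 17.3125, f(6.125) = 26.390625, f(7) = 37.
T_4 = (Δt/2)·[f(t_0) + 2f(t_1) + 2f(t_2) + 2f(t_3) + f(t_4)].
Sum = 64.61328125.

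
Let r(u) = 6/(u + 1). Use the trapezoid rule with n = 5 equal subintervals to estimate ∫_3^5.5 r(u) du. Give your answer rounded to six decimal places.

2.917890

Δu = (5.5 − 3)/5 = 0.5.
r(3) = 1.5, r(3.5) = 4/3, r(4) = 1.2, r(4.5) = 12/11, r(5) = 1, r(5.5) = 12/13.
T_5 = (Δu/2)·[r(u_0) + 2r(u_1) + ... + 2r(u_{4}) + r(u_5)].
Sum ≈ 2.917890.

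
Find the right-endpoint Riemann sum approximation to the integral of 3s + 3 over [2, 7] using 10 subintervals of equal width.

Δs = (7 − 2)/10 = 0.5.
Right endpoints: 2.5, 3, 3.5, 4, 4.5, 5, 5.5, 6, 6.5, 7.
f(2.5) = 10.5, f(3) = 12, f(3.5) = 13.5, f(4) = 15, f(4.5) = 16.5, f(5) = 18, f(5.5) = 19.5, f(6) = 21, f(6.5) = 22.5, f(7) = 24.
Sum = Δs · [f(2.5) + f(3) + f(3.5) + ...].
Sum = 86.25.

86.25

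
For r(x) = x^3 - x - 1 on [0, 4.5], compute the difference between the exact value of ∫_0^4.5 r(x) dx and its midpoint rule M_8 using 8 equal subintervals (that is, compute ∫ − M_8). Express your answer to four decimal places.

0.8009

Exact integral: ∫_0^4.5 r(x) dx = 87.890625.
M_8 ≈ 87.089722.
Error ≈ 87.890625 − 87.089722 ≈ 0.8009.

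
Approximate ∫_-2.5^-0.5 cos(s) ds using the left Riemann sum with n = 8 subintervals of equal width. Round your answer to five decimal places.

Δs = (-0.5 − (-2.5))/8 = 0.25.
Left endpoints: -2.5, -2.25, -2, -1.75, -1.5, -1.25, -1, -0.75.
f(-2.5) ≈ -0.80114, f(-2.25) ≈ -0.62817, f(-2) ≈ -0.41615, f(-1.75) ≈ -0.17825, f(-1.5) ≈ 0.07074, f(-1.25) ≈ 0.31532, f(-1) ≈ 0.54030, f(-0.75) ≈ 0.73169.
Sum = Δs · [f(-2.5) + f(-2.25) + f(-2) + ...].
Sum ≈ -0.09141.

-0.09141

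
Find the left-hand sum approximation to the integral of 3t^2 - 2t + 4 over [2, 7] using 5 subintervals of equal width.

Δt = (7 − 2)/5 = 1.
Left endpoints: 2, 3, 4, 5, 6.
f(2) = 12, f(3) = 25, f(4) = 44, f(5) = 69, f(6) = 100.
Sum = Δt · [f(2) + f(3) + f(4) + f(5) + f(6)].
Sum = 250.

250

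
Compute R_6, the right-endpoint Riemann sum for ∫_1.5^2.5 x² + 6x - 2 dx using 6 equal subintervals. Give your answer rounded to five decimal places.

Δx = (2.5 − 1.5)/6 = 1/6.
Right endpoints: 5/3, 11/6, 2, 13/6, 7/3, 2.5.
f(5/3) = 97/9, f(11/6) = 445/36, f(2) = 14, f(13/6) = 565/36, f(7/3) = 157/9, f(2.5) = 19.25.
Sum = Δx · [f(5/3) + f(11/6) + f(2) + ...].
Sum ≈ 14.92130.

14.92130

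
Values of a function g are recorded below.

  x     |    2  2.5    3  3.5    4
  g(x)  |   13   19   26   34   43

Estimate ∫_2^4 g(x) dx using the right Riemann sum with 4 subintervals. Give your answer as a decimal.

Δx = 0.5.
Sum = 0.5·[19 + 26 + 34 + 43] = 61.

61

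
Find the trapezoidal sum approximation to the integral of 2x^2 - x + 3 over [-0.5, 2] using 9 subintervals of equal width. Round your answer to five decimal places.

11.10597

Δx = (2 − (-0.5))/9 = 5/18.
f(-0.5) = 4, f(-2/9) = 269/81, f(1/18) = 239/81, f(1/3) = 26/9, f(11/18) = 254/81, f(8/9) = 299/81, f(7/6) = 41/9, f(13/9) = 464/81, f(31/18) = 584/81, f(2) = 9.
T_9 = (Δx/2)·[f(x_0) + 2f(x_1) + ... + 2f(x_{8}) + f(x_9)].
Sum ≈ 11.10597.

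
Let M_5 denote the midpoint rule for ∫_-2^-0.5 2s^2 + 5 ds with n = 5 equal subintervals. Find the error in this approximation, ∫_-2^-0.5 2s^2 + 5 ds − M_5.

0.0225

Exact integral: ∫_-2^-0.5 f(s) ds = 12.75.
M_5 = 12.7275.
Error = 12.75 − 12.7275 = 0.0225.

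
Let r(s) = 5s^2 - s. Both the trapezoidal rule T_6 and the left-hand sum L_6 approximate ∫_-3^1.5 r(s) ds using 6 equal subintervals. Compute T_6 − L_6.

-14.34375

T_6 = 56.109375.
L_6 = 70.453125.
T_6 − L_6 = -14.34375.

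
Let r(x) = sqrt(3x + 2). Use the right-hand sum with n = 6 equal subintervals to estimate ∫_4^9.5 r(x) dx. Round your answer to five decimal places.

26.59805

Δx = (9.5 − 4)/6 = 11/12.
Right endpoints: 59/12, 35/6, 6.75, 23/3, 103/12, 9.5.
r(59/12) ≈ 4.09268, r(35/6) ≈ 4.41588, r(6.75) ≈ 4.71699, r(23/3) ≈ 5.00000, r(103/12) ≈ 5.26783, r(9.5) ≈ 5.52268.
Sum = Δx · [r(59/12) + r(35/6) + r(6.75) + ...].
Sum ≈ 26.59805.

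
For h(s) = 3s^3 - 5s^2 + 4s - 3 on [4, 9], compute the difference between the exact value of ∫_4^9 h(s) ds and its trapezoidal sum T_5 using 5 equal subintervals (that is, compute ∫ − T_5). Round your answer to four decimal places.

-44.5833

Exact integral: ∫_4^9 h(s) ds ≈ 3735.416667.
T_5 = 3780.
Error ≈ 3735.416667 − 3780 ≈ -44.5833.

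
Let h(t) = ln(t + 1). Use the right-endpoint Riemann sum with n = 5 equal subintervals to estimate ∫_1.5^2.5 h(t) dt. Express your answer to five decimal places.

1.12721

Δt = (2.5 − 1.5)/5 = 0.2.
Right endpoints: 1.7, 1.9, 2.1, 2.3, 2.5.
h(1.7) ≈ 0.99325, h(1.9) ≈ 1.06471, h(2.1) ≈ 1.13140, h(2.3) ≈ 1.19392, h(2.5) ≈ 1.25276.
Sum = Δt · [h(1.7) + h(1.9) + h(2.1) + h(2.3) + h(2.5)].
Sum ≈ 1.12721.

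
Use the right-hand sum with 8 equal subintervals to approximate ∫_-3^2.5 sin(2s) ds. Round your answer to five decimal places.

-0.14248

Δs = (2.5 − (-3))/8 = 0.6875.
Right endpoints: -2.3125, -1.625, -0.9375, -0.25, 0.4375, 1.125, 1.8125, 2.5.
f(-2.3125) ≈ 0.99618, f(-1.625) ≈ 0.10820, f(-0.9375) ≈ -0.95409, f(-0.25) ≈ -0.47943, f(0.4375) ≈ 0.76754, f(1.125) ≈ 0.77807, f(1.8125) ≈ -0.46480, f(2.5) ≈ -0.95892.
Sum = Δs · [f(-2.3125) + f(-1.625) + f(-0.9375) + ...].
Sum ≈ -0.14248.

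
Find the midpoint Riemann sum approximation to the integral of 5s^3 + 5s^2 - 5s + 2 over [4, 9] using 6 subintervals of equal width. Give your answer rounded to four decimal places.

8807.4248

Δs = (9 − 4)/6 = 5/6.
Midpoints: 53/12, 5.25, 73/12, 83/12, 7.75, 103/12.
f(53/12) = 878221/1728, f(5.25) = 837.078125, f(73/12) = 2215721/1728, f(83/12) = 3215971/1728, f(7.75) = 2590.984375, f(103/12) = 6029471/1728.
Sum = Δs · [f(53/12) + f(5.25) + f(73/12) + ...].
Sum ≈ 8807.4248.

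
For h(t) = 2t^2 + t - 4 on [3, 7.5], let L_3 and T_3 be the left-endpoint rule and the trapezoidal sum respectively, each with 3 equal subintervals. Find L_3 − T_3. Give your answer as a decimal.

L_3 = 198.
T_3 = 272.25.
L_3 − T_3 = -74.25.

-74.25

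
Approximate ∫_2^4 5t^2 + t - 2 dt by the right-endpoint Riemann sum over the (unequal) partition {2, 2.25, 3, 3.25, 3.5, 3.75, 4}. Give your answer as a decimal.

Subinterval widths: 0.25, 0.75, 0.25, 0.25, 0.25, 0.25.
Right endpoints: 2.25, 3, 3.25, 3.5, 3.75, 4.
f(2.25) = 25.5625, f(3) = 46, f(3.25) = 54.0625, f(3.5) = 62.75, f(3.75) = 72.0625, f(4) = 82.
Sum = Σ Δt_i · f(t_i).
Sum = 108.609375.

108.609375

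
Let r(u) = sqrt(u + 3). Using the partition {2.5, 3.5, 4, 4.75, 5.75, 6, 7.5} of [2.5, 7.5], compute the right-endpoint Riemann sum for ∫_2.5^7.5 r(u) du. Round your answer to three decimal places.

Subinterval widths: 1, 0.5, 0.75, 1, 0.25, 1.5.
Right endpoints: 3.5, 4, 4.75, 5.75, 6, 7.5.
r(3.5) ≈ 2.550, r(4) ≈ 2.646, r(4.75) ≈ 2.784, r(5.75) ≈ 2.958, r(6) ≈ 3.000, r(7.5) ≈ 3.240.
Sum = Σ Δu_i · r(u_i).
Sum ≈ 14.529.

14.529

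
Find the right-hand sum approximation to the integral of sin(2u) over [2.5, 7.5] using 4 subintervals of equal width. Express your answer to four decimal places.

1.2224

Δu = (7.5 − 2.5)/4 = 1.25.
Right endpoints: 3.75, 5, 6.25, 7.5.
f(3.75) ≈ 0.9380, f(5) ≈ -0.5440, f(6.25) ≈ -0.0663, f(7.5) ≈ 0.6503.
Sum = Δu · [f(3.75) + f(5) + f(6.25) + f(7.5)].
Sum ≈ 1.2224.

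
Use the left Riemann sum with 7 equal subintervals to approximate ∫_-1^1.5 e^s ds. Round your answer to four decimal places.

3.4228

Δs = (1.5 − (-1))/7 = 5/14.
Left endpoints: -1, -9/14, -2/7, 1/14, 3/7, 11/14, 8/7.
f(-1) ≈ 0.3679, f(-9/14) ≈ 0.5258, f(-2/7) ≈ 0.7515, f(1/14) ≈ 1.0740, f(3/7) ≈ 1.5351, f(11/14) ≈ 2.1940, f(8/7) ≈ 3.1357.
Sum = Δs · [f(-1) + f(-9/14) + f(-2/7) + ...].
Sum ≈ 3.4228.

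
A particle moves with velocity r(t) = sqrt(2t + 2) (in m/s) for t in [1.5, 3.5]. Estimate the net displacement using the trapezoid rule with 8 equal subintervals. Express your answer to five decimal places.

Δt = (3.5 − 1.5)/8 = 0.25.
r(1.5) ≈ 2.23607, r(1.75) ≈ 2.34521, r(2) ≈ 2.44949, r(2.25) ≈ 2.54951, r(2.5) ≈ 2.64575, r(2.75) ≈ 2.73861, r(3) ≈ 2.82843, r(3.25) ≈ 2.91548, r(3.5) ≈ 3.00000.
T_8 = (Δt/2)·[r(t_0) + 2r(t_1) + ... + 2r(t_{7}) + r(t_8)].
Sum ≈ 5.27263.

5.27263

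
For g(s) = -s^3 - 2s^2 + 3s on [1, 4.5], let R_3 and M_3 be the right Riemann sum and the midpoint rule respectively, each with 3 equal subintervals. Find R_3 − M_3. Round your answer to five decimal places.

-81.11372

R_3 ≈ -210.5185185.
M_3 ≈ -129.4048032.
R_3 − M_3 ≈ -81.11372.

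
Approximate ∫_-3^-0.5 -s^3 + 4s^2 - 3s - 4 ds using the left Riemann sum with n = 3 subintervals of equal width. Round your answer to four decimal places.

90.7755

Δs = (-0.5 − (-3))/3 = 5/6.
Left endpoints: -3, -13/6, -4/3.
f(-3) = 68, f(-13/6) = 6793/216, f(-4/3) = 256/27.
Sum = Δs · [f(-3) + f(-13/6) + f(-4/3)].
Sum ≈ 90.7755.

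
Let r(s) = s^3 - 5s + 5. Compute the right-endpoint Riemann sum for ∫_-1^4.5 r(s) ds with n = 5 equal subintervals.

123.0075

Δs = (4.5 − (-1))/5 = 1.1.
Right endpoints: 0.1, 1.2, 2.3, 3.4, 4.5.
r(0.1) = 4.501, r(1.2) = 0.728, r(2.3) = 5.667, r(3.4) = 27.304, r(4.5) = 73.625.
Sum = Δs · [r(0.1) + r(1.2) + r(2.3) + r(3.4) + r(4.5)].
Sum = 123.0075.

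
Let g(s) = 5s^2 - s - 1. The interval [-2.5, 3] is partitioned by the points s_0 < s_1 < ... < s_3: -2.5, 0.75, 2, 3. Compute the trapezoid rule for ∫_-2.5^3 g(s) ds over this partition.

Subinterval widths: 3.25, 1.25, 1.
g(-2.5) = 32.75, g(0.75) = 1.0625, g(2) = 17, g(3) = 41.
On each subinterval the trapezoid contributes (Δs_i/2)·[g(s_{i-1}) + g(s_i)].
Sum = 95.234375.

95.234375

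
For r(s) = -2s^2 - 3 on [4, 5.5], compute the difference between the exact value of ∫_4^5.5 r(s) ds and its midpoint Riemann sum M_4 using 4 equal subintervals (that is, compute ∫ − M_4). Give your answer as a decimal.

Exact integral: ∫_4^5.5 r(s) ds = -72.75.
M_4 = -72.71484375.
Error = -72.75 − (-72.71484375) = -0.03515625.

-0.03515625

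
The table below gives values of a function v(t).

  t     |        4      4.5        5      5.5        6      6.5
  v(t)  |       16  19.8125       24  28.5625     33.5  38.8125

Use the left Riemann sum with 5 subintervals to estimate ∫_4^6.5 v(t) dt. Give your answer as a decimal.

60.9375

Δt = 0.5.
Sum = 0.5·[16 + 19.8125 + 24 + 28.5625 + 33.5] = 60.9375.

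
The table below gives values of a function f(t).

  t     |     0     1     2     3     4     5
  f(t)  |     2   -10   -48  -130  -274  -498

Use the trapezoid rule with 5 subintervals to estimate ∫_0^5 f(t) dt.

Δt = 1.
T_5 = (1/2)·[2 + 2·(-10) + 2·(-48) + 2·(-130) + 2·(-274) + (-498)] = -710.

-710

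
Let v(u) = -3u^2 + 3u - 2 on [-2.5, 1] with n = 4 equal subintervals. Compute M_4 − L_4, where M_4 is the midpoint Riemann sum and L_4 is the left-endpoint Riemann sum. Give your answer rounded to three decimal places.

13.494

M_4 ≈ -30.83008.
L_4 = -44.32421875.
M_4 − L_4 ≈ 13.494.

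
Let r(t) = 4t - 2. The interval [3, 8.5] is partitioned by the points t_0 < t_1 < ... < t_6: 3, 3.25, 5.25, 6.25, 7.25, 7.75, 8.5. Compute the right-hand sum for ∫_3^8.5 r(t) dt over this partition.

129.25

Subinterval widths: 0.25, 2, 1, 1, 0.5, 0.75.
Right endpoints: 3.25, 5.25, 6.25, 7.25, 7.75, 8.5.
r(3.25) = 11, r(5.25) = 19, r(6.25) = 23, r(7.25) = 27, r(7.75) = 29, r(8.5) = 32.
Sum = Σ Δt_i · r(t_i).
Sum = 129.25.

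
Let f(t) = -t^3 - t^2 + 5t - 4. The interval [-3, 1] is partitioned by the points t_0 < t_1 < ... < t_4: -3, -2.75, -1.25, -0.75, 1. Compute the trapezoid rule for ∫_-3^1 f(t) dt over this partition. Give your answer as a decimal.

Subinterval widths: 0.25, 1.5, 0.5, 1.75.
f(-3) = -1, f(-2.75) = -4.515625, f(-1.25) = -9.859375, f(-0.75) = -7.890625, f(1) = -1.
On each subinterval the trapezoid contributes (Δt_i/2)·[f(t_{i-1}) + f(t_i)].
Sum = -23.6875.

-23.6875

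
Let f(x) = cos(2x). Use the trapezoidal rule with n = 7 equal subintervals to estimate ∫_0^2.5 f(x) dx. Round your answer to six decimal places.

-0.458901

Δx = (2.5 − 0)/7 = 5/14.
f(0) ≈ 1.000000, f(5/14) ≈ 0.755561, f(5/7) ≈ 0.141746, f(15/14) ≈ -0.541366, f(10/7) ≈ -0.959816, f(25/14) ≈ -0.909034, f(15/7) ≈ -0.413846, f(2.5) ≈ 0.283662.
T_7 = (Δx/2)·[f(x_0) + 2f(x_1) + ... + 2f(x_{6}) + f(x_7)].
Sum ≈ -0.458901.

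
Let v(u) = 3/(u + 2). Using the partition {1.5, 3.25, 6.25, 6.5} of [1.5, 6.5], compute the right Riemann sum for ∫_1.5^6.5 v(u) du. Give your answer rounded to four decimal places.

Subinterval widths: 1.75, 3, 0.25.
Right endpoints: 3.25, 6.25, 6.5.
v(3.25) = 4/7, v(6.25) = 4/11, v(6.5) = 6/17.
Sum = Σ Δu_i · v(u_i).
Sum ≈ 2.1791.

2.1791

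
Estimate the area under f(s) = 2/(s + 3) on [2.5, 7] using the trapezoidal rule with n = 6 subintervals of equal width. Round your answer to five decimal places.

1.19783

Δs = (7 − 2.5)/6 = 0.75.
f(2.5) = 4/11, f(3.25) = 0.32, f(4) = 2/7, f(4.75) = 8/31, f(5.5) = 4/17, f(6.25) = 8/37, f(7) = 0.2.
T_6 = (Δs/2)·[f(s_0) + 2f(s_1) + ... + 2f(s_{5}) + f(s_6)].
Sum ≈ 1.19783.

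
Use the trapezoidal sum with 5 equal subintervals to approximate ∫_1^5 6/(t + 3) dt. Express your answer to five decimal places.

Δt = (5 − 1)/5 = 0.8.
f(1) = 1.5, f(1.8) = 1.25, f(2.6) = 15/14, f(3.4) = 0.9375, f(4.2) = 5/6, f(5) = 0.75.
T_5 = (Δt/2)·[f(t_0) + 2f(t_1) + ... + 2f(t_{4}) + f(t_5)].
Sum ≈ 4.17381.

4.17381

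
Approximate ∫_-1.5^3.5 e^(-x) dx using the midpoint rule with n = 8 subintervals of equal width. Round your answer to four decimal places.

4.3799

Δx = (3.5 − (-1.5))/8 = 0.625.
Midpoints: -1.1875, -0.5625, 0.0625, 0.6875, 1.3125, 1.9375, 2.5625, 3.1875.
f(-1.1875) ≈ 3.2789, f(-0.5625) ≈ 1.7551, f(0.0625) ≈ 0.9394, f(0.6875) ≈ 0.5028, f(1.3125) ≈ 0.2691, f(1.9375) ≈ 0.1441, f(2.5625) ≈ 0.0771, f(3.1875) ≈ 0.0413.
Sum = Δx · [f(-1.1875) + f(-0.5625) + f(0.0625) + ...].
Sum ≈ 4.3799.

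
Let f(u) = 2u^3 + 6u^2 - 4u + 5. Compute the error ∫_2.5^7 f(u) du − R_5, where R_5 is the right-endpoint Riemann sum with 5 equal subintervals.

Exact integral: ∫_2.5^7 f(u) du = 1772.71875.
R_5 = 2195.64.
Error = 1772.71875 − 2195.64 = -422.92125.

-422.92125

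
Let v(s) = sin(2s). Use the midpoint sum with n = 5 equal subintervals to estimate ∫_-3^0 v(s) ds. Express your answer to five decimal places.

-0.02116

Δs = (0 − (-3))/5 = 0.6.
Midpoints: -2.7, -2.1, -1.5, -0.9, -0.3.
v(-2.7) ≈ 0.77276, v(-2.1) ≈ 0.87158, v(-1.5) ≈ -0.14112, v(-0.9) ≈ -0.97385, v(-0.3) ≈ -0.56464.
Sum = Δs · [v(-2.7) + v(-2.1) + v(-1.5) + v(-0.9) + v(-0.3)].
Sum ≈ -0.02116.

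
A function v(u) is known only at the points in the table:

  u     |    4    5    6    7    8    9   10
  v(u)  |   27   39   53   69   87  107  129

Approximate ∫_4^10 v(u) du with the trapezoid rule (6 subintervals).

Δu = 1.
T_6 = (1/2)·[27 + 2·39 + 2·53 + 2·69 + 2·87 + 2·107 + 129] = 433.

433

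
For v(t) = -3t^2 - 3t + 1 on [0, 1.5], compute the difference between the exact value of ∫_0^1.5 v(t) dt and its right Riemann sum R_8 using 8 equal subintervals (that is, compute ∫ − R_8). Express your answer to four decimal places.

1.0811

Exact integral: ∫_0^1.5 v(t) dt = -5.25.
R_8 ≈ -6.331055.
Error ≈ -5.25 − (-6.331055) ≈ 1.0811.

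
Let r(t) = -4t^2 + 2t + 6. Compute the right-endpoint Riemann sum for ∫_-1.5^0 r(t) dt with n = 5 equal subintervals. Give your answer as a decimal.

Δt = (0 − (-1.5))/5 = 0.3.
Right endpoints: -1.2, -0.9, -0.6, -0.3, 0.
r(-1.2) = -2.16, r(-0.9) = 0.96, r(-0.6) = 3.36, r(-0.3) = 5.04, r(0) = 6.
Sum = Δt · [r(-1.2) + r(-0.9) + r(-0.6) + r(-0.3) + r(0)].
Sum = 3.96.

3.96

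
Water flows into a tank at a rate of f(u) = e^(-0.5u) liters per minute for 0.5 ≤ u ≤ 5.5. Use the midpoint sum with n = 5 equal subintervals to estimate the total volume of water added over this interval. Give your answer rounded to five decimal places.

Δu = (5.5 − 0.5)/5 = 1.
Midpoints: 1, 2, 3, 4, 5.
f(1) ≈ 0.60653, f(2) ≈ 0.36788, f(3) ≈ 0.22313, f(4) ≈ 0.13534, f(5) ≈ 0.08208.
Sum = Δu · [f(1) + f(2) + f(3) + f(4) + f(5)].
Sum ≈ 1.41496.

1.41496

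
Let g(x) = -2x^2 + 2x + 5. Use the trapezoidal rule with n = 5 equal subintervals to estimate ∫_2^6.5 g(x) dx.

-118.215

Δx = (6.5 − 2)/5 = 0.9.
g(2) = 1, g(2.9) = -6.02, g(3.8) = -16.28, g(4.7) = -29.78, g(5.6) = -46.52, g(6.5) = -66.5.
T_5 = (Δx/2)·[g(x_0) + 2g(x_1) + ... + 2g(x_{4}) + g(x_5)].
Sum = -118.215.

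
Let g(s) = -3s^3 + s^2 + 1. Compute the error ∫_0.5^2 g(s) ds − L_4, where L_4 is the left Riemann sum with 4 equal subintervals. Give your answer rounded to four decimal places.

Exact integral: ∫_0.5^2 g(s) ds = -7.828125.
L_4 ≈ -4.461914.
Error ≈ -7.828125 − (-4.461914) ≈ -3.3662.

-3.3662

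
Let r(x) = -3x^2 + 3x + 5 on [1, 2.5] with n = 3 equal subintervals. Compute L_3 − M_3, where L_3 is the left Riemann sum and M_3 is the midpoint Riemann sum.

L_3 = 3.375.
M_3 = 0.84375.
L_3 − M_3 = 2.53125.

2.53125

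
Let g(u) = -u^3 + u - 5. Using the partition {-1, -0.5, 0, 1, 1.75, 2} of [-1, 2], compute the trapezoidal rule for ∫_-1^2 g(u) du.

-17.7421875

Subinterval widths: 0.5, 0.5, 1, 0.75, 0.25.
g(-1) = -5, g(-0.5) = -5.375, g(0) = -5, g(1) = -5, g(1.75) = -8.609375, g(2) = -11.
On each subinterval the trapezoid contributes (Δu_i/2)·[g(u_{i-1}) + g(u_i)].
Sum = -17.7421875.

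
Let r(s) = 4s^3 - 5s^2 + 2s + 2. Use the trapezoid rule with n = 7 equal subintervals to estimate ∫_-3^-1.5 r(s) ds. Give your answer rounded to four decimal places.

Δs = (-1.5 − (-3))/7 = 3/14.
r(-3) = -157, r(-39/14) = -176773/1372, r(-18/7) = -35746/343, r(-33/14) = -113713/1372, r(-15/7) = -22159/343, r(-27/14) = -67429/1372, r(-12/7) = -12442/343, r(-1.5) = -25.75.
T_7 = (Δs/2)·[r(s_0) + 2r(s_1) + ... + 2r(s_{6}) + r(s_7)].
Sum ≈ -119.4298.

-119.4298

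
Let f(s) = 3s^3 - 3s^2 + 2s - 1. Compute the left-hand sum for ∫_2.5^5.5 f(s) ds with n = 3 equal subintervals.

Δs = (5.5 − 2.5)/3 = 1.
Left endpoints: 2.5, 3.5, 4.5.
f(2.5) = 32.125, f(3.5) = 97.875, f(4.5) = 220.625.
Sum = Δs · [f(2.5) + f(3.5) + f(4.5)].
Sum = 350.625.

350.625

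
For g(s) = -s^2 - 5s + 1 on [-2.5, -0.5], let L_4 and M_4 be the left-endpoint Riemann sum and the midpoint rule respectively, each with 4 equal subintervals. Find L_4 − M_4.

L_4 = 12.75.
M_4 = 11.875.
L_4 − M_4 = 0.875.

0.875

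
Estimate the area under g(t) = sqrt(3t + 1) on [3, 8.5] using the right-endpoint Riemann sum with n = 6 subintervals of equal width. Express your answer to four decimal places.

24.1849

Δt = (8.5 − 3)/6 = 11/12.
Right endpoints: 47/12, 29/6, 5.75, 20/3, 91/12, 8.5.
g(47/12) ≈ 3.5707, g(29/6) ≈ 3.9370, g(5.75) ≈ 4.2720, g(20/3) ≈ 4.5826, g(91/12) ≈ 4.8734, g(8.5) ≈ 5.1478.
Sum = Δt · [g(47/12) + g(29/6) + g(5.75) + ...].
Sum ≈ 24.1849.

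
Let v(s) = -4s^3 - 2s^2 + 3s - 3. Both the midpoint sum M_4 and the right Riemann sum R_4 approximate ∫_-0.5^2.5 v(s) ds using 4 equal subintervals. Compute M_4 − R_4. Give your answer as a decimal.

M_4 = -47.53125.
R_4 = -78.1875.
M_4 − R_4 = 30.65625.

30.65625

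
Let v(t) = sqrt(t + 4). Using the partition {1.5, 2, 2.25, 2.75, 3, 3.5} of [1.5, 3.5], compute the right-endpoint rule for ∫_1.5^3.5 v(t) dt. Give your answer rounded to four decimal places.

Subinterval widths: 0.5, 0.25, 0.5, 0.25, 0.5.
Right endpoints: 2, 2.25, 2.75, 3, 3.5.
v(2) ≈ 2.4495, v(2.25) ≈ 2.5000, v(2.75) ≈ 2.5981, v(3) ≈ 2.6458, v(3.5) ≈ 2.7386.
Sum = Σ Δt_i · v(t_i).
Sum ≈ 5.1795.

5.1795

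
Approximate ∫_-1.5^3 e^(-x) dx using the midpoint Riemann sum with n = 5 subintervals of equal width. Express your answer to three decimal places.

Δx = (3 − (-1.5))/5 = 0.9.
Midpoints: -1.05, -0.15, 0.75, 1.65, 2.55.
f(-1.05) ≈ 2.858, f(-0.15) ≈ 1.162, f(0.75) ≈ 0.472, f(1.65) ≈ 0.192, f(2.55) ≈ 0.078.
Sum = Δx · [f(-1.05) + f(-0.15) + f(0.75) + f(1.65) + f(2.55)].
Sum ≈ 4.286.

4.286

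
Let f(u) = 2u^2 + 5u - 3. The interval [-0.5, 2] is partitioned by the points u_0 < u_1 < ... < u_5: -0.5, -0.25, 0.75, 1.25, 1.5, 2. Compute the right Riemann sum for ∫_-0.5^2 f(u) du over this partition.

Subinterval widths: 0.25, 1, 0.5, 0.25, 0.5.
Right endpoints: -0.25, 0.75, 1.25, 1.5, 2.
f(-0.25) = -4.125, f(0.75) = 1.875, f(1.25) = 6.375, f(1.5) = 9, f(2) = 15.
Sum = Σ Δu_i · f(u_i).
Sum = 13.78125.

13.78125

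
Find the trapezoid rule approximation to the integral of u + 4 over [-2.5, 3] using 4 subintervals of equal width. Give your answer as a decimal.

Δu = (3 − (-2.5))/4 = 1.375.
f(-2.5) = 1.5, f(-1.125) = 2.875, f(0.25) = 4.25, f(1.625) = 5.625, f(3) = 7.
T_4 = (Δu/2)·[f(u_0) + 2f(u_1) + 2f(u_2) + 2f(u_3) + f(u_4)].
Sum = 23.375.

23.375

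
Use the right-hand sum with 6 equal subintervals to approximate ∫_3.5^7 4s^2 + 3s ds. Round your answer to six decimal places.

Δs = (7 − 3.5)/6 = 7/12.
Right endpoints: 49/12, 14/3, 5.25, 35/6, 77/12, 7.
f(49/12) = 1421/18, f(14/3) = 910/9, f(5.25) = 126, f(35/6) = 2765/18, f(77/12) = 3311/18, f(7) = 217.
Sum = Δs · [f(49/12) + f(14/3) + f(5.25) + ...].
Sum ≈ 502.023148.

502.023148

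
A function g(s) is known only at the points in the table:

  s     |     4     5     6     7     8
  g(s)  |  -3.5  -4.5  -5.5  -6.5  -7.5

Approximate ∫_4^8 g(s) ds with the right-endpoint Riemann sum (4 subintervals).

-24

Δs = 1.
Sum = 1·[(-4.5) + (-5.5) + (-6.5) + (-7.5)] = -24.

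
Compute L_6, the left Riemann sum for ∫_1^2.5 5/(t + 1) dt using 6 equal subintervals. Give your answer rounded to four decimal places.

2.9364

Δt = (2.5 − 1)/6 = 0.25.
Left endpoints: 1, 1.25, 1.5, 1.75, 2, 2.25.
f(1) = 2.5, f(1.25) = 20/9, f(1.5) = 2, f(1.75) = 20/11, f(2) = 5/3, f(2.25) = 20/13.
Sum = Δt · [f(1) + f(1.25) + f(1.5) + ...].
Sum ≈ 2.9364.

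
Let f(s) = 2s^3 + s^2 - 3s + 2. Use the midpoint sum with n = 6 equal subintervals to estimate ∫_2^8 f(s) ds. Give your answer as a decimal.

Δs = (8 − 2)/6 = 1.
Midpoints: 2.5, 3.5, 4.5, 5.5, 6.5, 7.5.
f(2.5) = 32, f(3.5) = 89.5, f(4.5) = 191, f(5.5) = 348.5, f(6.5) = 574, f(7.5) = 879.5.
Sum = Δs · [f(2.5) + f(3.5) + f(4.5) + ...].
Sum = 2114.5.

2114.5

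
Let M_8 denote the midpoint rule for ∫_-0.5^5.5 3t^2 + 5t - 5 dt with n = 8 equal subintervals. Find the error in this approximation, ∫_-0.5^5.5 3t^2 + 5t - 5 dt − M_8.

0.84375

Exact integral: ∫_-0.5^5.5 f(t) dt = 211.5.
M_8 = 210.65625.
Error = 211.5 − 210.65625 = 0.84375.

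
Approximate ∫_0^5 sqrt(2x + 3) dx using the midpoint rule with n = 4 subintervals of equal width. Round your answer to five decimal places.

13.91105

Δx = (5 − 0)/4 = 1.25.
Midpoints: 0.625, 1.875, 3.125, 4.375.
f(0.625) ≈ 2.06155, f(1.875) ≈ 2.59808, f(3.125) ≈ 3.04138, f(4.375) ≈ 3.42783.
Sum = Δx · [f(0.625) + f(1.875) + f(3.125) + f(4.375)].
Sum ≈ 13.91105.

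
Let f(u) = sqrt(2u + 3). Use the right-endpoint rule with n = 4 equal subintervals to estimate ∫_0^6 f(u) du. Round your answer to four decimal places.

19.1799

Δu = (6 − 0)/4 = 1.5.
Right endpoints: 1.5, 3, 4.5, 6.
f(1.5) ≈ 2.4495, f(3) ≈ 3.0000, f(4.5) ≈ 3.4641, f(6) ≈ 3.8730.
Sum = Δu · [f(1.5) + f(3) + f(4.5) + f(6)].
Sum ≈ 19.1799.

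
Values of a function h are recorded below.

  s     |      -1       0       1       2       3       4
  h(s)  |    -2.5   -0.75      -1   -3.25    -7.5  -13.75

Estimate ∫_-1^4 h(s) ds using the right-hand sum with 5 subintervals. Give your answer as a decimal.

-26.25

Δs = 1.
Sum = 1·[(-0.75) + (-1) + (-3.25) + (-7.5) + (-13.75)] = -26.25.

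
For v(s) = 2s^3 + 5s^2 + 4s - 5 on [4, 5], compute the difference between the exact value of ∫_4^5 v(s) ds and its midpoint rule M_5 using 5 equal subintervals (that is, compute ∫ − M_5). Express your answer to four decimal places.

0.1067

Exact integral: ∫_4^5 v(s) ds ≈ 299.166667.
M_5 = 299.06.
Error ≈ 299.166667 − 299.06 ≈ 0.1067.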